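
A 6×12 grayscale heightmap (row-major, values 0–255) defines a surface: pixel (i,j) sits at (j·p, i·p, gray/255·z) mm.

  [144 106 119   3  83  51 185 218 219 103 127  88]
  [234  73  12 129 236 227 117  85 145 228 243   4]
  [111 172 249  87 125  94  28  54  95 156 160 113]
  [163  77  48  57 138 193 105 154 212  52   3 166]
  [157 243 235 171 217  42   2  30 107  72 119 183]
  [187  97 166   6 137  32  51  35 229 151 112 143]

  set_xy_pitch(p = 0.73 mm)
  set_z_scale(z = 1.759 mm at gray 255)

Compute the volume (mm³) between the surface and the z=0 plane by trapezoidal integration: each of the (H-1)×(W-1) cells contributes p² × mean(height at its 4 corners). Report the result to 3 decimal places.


height_mm = gray/255 × 1.759; cell vol = 0.73² × mean(4 corners)
unit = 0.73² × 1.759 / (4×255) = 0.000918991 mm³ per gray-sum
row 0: Σ corner-gray over 11 cells = 5888  → 5.4110
row 1: Σ corner-gray over 11 cells = 5892  → 5.4147
row 2: Σ corner-gray over 11 cells = 5071  → 4.6602
row 3: Σ corner-gray over 11 cells = 5223  → 4.7999
row 4: Σ corner-gray over 11 cells = 5178  → 4.7585
Σ rows: total corner-gray = 27252  → 25.0444 mm³

25.044


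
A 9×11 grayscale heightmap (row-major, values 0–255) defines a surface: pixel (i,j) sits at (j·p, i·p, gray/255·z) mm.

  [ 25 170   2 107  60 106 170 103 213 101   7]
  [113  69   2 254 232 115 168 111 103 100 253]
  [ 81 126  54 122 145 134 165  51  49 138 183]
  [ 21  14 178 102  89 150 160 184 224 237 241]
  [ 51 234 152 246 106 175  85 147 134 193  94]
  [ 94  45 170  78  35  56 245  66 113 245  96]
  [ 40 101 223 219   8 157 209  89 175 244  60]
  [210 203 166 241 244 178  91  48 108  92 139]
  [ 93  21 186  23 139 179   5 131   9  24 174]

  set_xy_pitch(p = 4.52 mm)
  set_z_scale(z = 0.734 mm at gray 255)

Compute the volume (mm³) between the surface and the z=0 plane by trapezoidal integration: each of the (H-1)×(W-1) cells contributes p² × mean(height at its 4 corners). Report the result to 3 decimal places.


622.433

height_mm = gray/255 × 0.734; cell vol = 4.52² × mean(4 corners)
unit = 4.52² × 0.734 / (4×255) = 0.0147019 mm³ per gray-sum
row 0: Σ corner-gray over 10 cells = 4770  → 70.1279
row 1: Σ corner-gray over 10 cells = 4906  → 72.1274
row 2: Σ corner-gray over 10 cells = 5170  → 76.0087
row 3: Σ corner-gray over 10 cells = 6027  → 88.6082
row 4: Σ corner-gray over 10 cells = 5385  → 79.1696
row 5: Σ corner-gray over 10 cells = 5246  → 77.1260
row 6: Σ corner-gray over 10 cells = 6041  → 88.8140
row 7: Σ corner-gray over 10 cells = 4792  → 70.4514
Σ rows: total corner-gray = 42337  → 622.4333 mm³


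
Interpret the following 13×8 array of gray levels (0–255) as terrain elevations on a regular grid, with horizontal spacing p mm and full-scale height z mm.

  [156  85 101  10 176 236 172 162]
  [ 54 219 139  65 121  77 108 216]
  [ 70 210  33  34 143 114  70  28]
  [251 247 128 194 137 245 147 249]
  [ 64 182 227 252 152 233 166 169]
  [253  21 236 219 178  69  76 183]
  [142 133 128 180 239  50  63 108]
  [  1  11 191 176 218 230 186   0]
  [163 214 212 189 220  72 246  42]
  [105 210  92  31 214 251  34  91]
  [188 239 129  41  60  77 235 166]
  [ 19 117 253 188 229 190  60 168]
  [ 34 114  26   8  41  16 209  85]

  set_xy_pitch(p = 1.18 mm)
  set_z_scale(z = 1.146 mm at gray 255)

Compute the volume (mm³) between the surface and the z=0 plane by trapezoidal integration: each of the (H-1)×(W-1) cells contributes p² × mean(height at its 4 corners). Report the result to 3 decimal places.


height_mm = gray/255 × 1.146; cell vol = 1.18² × mean(4 corners)
unit = 1.18² × 1.146 / (4×255) = 0.0015644 mm³ per gray-sum
row 0: Σ corner-gray over 7 cells = 3606  → 5.6412
row 1: Σ corner-gray over 7 cells = 3034  → 4.7464
row 2: Σ corner-gray over 7 cells = 4002  → 6.2607
row 3: Σ corner-gray over 7 cells = 5353  → 8.3742
row 4: Σ corner-gray over 7 cells = 4691  → 7.3386
row 5: Σ corner-gray over 7 cells = 3870  → 6.0542
row 6: Σ corner-gray over 7 cells = 3861  → 6.0402
row 7: Σ corner-gray over 7 cells = 4536  → 7.0961
row 8: Σ corner-gray over 7 cells = 4371  → 6.8380
row 9: Σ corner-gray over 7 cells = 3776  → 5.9072
row 10: Σ corner-gray over 7 cells = 4177  → 6.5345
row 11: Σ corner-gray over 7 cells = 3208  → 5.0186
Σ rows: total corner-gray = 48485  → 75.8500 mm³

75.850


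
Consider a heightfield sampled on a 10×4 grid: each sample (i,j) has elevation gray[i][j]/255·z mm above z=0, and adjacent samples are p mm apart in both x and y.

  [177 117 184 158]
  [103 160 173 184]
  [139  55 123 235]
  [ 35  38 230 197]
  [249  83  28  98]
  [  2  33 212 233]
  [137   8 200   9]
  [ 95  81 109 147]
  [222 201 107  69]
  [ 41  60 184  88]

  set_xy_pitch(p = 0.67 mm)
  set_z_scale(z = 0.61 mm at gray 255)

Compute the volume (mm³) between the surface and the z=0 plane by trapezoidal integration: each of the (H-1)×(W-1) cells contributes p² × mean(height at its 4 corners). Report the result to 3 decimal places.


3.551

height_mm = gray/255 × 0.61; cell vol = 0.67² × mean(4 corners)
unit = 0.67² × 0.61 / (4×255) = 0.00026846 mm³ per gray-sum
row 0: Σ corner-gray over 3 cells = 1890  → 0.5074
row 1: Σ corner-gray over 3 cells = 1683  → 0.4518
row 2: Σ corner-gray over 3 cells = 1498  → 0.4022
row 3: Σ corner-gray over 3 cells = 1337  → 0.3589
row 4: Σ corner-gray over 3 cells = 1294  → 0.3474
row 5: Σ corner-gray over 3 cells = 1287  → 0.3455
row 6: Σ corner-gray over 3 cells = 1184  → 0.3179
row 7: Σ corner-gray over 3 cells = 1529  → 0.4105
row 8: Σ corner-gray over 3 cells = 1524  → 0.4091
Σ rows: total corner-gray = 13226  → 3.5506 mm³


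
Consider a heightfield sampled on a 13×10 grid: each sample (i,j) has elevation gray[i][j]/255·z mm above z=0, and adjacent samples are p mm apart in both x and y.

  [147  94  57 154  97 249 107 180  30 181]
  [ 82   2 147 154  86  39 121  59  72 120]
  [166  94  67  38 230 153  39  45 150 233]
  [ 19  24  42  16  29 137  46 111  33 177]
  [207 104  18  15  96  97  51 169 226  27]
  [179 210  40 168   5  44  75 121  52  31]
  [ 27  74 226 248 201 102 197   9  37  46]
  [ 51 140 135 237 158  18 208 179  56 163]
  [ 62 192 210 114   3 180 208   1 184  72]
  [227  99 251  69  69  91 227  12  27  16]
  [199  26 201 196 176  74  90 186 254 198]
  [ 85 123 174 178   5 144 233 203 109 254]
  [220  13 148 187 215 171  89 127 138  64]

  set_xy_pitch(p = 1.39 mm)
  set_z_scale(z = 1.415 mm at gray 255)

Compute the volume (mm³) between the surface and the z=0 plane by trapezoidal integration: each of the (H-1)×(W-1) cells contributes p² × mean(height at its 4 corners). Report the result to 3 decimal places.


height_mm = gray/255 × 1.415; cell vol = 1.39² × mean(4 corners)
unit = 1.39² × 1.415 / (4×255) = 0.00268032 mm³ per gray-sum
row 0: Σ corner-gray over 9 cells = 3826  → 10.2549
row 1: Σ corner-gray over 9 cells = 3593  → 9.6304
row 2: Σ corner-gray over 9 cells = 3103  → 8.3170
row 3: Σ corner-gray over 9 cells = 2858  → 7.6603
row 4: Σ corner-gray over 9 cells = 3426  → 9.1828
row 5: Σ corner-gray over 9 cells = 3901  → 10.4559
row 6: Σ corner-gray over 9 cells = 4737  → 12.6967
row 7: Σ corner-gray over 9 cells = 4794  → 12.8494
row 8: Σ corner-gray over 9 cells = 4251  → 11.3940
row 9: Σ corner-gray over 9 cells = 4736  → 12.6940
row 10: Σ corner-gray over 9 cells = 5480  → 14.6881
row 11: Σ corner-gray over 9 cells = 5137  → 13.7688
Σ rows: total corner-gray = 49842  → 133.5923 mm³

133.592


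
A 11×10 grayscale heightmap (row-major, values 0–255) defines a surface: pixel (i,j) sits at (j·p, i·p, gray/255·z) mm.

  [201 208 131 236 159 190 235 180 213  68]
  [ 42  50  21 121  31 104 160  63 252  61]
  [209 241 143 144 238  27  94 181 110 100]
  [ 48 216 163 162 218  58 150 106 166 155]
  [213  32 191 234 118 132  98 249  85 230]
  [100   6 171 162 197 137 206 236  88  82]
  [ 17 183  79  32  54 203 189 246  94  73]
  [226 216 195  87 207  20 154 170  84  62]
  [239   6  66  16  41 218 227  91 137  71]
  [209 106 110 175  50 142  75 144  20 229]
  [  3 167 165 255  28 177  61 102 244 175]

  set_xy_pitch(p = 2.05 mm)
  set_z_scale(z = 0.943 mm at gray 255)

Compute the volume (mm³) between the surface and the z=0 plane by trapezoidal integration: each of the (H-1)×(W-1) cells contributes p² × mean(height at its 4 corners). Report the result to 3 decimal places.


187.553

height_mm = gray/255 × 0.943; cell vol = 2.05² × mean(4 corners)
unit = 2.05² × 0.943 / (4×255) = 0.00388525 mm³ per gray-sum
row 0: Σ corner-gray over 9 cells = 5080  → 19.7371
row 1: Σ corner-gray over 9 cells = 4372  → 16.9863
row 2: Σ corner-gray over 9 cells = 5346  → 20.7706
row 3: Σ corner-gray over 9 cells = 5402  → 20.9881
row 4: Σ corner-gray over 9 cells = 5309  → 20.6268
row 5: Σ corner-gray over 9 cells = 4838  → 18.7969
row 6: Σ corner-gray over 9 cells = 4804  → 18.6648
row 7: Σ corner-gray over 9 cells = 4468  → 17.3593
row 8: Σ corner-gray over 9 cells = 3996  → 15.5255
row 9: Σ corner-gray over 9 cells = 4658  → 18.0975
Σ rows: total corner-gray = 48273  → 187.5528 mm³


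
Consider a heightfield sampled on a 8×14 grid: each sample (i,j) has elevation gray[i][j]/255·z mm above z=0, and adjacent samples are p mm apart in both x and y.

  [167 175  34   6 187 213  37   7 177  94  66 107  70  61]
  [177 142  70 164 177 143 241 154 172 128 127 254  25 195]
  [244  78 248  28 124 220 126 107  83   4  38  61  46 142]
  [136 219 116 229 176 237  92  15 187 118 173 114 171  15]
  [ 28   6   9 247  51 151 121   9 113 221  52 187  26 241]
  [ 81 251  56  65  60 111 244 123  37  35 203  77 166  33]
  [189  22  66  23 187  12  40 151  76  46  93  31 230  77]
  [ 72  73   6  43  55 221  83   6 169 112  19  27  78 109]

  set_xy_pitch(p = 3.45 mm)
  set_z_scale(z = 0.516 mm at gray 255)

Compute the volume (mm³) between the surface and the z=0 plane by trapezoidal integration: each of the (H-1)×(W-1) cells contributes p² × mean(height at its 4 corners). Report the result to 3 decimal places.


248.528

height_mm = gray/255 × 0.516; cell vol = 3.45² × mean(4 corners)
unit = 3.45² × 0.516 / (4×255) = 0.00602126 mm³ per gray-sum
row 0: Σ corner-gray over 13 cells = 6540  → 39.3791
row 1: Σ corner-gray over 13 cells = 6678  → 40.2100
row 2: Σ corner-gray over 13 cells = 6557  → 39.4814
row 3: Σ corner-gray over 13 cells = 6500  → 39.1382
row 4: Σ corner-gray over 13 cells = 5625  → 33.8696
row 5: Σ corner-gray over 13 cells = 5190  → 31.2504
row 6: Σ corner-gray over 13 cells = 4185  → 25.1990
Σ rows: total corner-gray = 41275  → 248.5277 mm³


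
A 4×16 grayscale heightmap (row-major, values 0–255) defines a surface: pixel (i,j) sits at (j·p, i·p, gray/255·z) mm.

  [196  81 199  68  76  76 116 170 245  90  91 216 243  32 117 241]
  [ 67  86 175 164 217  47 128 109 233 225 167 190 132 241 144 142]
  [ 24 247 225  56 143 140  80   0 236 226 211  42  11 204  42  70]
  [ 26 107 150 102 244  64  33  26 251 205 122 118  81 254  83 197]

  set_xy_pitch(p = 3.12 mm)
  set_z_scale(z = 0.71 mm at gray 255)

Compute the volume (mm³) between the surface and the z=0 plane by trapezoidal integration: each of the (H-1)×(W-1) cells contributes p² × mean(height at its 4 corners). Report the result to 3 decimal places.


height_mm = gray/255 × 0.71; cell vol = 3.12² × mean(4 corners)
unit = 3.12² × 0.71 / (4×255) = 0.00677591 mm³ per gray-sum
row 0: Σ corner-gray over 15 cells = 8802  → 59.6415
row 1: Σ corner-gray over 15 cells = 8545  → 57.9001
row 2: Σ corner-gray over 15 cells = 7723  → 52.3303
Σ rows: total corner-gray = 25070  → 169.8720 mm³

169.872


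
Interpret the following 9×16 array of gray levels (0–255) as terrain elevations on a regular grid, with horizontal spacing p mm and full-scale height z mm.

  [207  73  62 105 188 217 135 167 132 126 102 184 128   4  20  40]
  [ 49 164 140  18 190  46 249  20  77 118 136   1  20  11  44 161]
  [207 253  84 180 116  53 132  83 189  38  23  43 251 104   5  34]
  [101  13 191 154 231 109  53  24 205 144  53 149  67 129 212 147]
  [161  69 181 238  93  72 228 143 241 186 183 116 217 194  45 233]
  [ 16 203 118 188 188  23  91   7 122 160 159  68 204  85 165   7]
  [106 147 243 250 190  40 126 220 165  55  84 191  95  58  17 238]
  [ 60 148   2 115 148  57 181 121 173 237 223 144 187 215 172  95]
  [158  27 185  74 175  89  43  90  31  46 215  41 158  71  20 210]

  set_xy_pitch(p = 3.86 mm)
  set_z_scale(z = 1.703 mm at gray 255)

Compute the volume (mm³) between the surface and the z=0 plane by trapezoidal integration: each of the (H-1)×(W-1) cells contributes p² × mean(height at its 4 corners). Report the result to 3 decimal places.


height_mm = gray/255 × 1.703; cell vol = 3.86² × mean(4 corners)
unit = 3.86² × 1.703 / (4×255) = 0.0248765 mm³ per gray-sum
row 0: Σ corner-gray over 15 cells = 6211  → 154.5079
row 1: Σ corner-gray over 15 cells = 6027  → 149.9306
row 2: Σ corner-gray over 15 cells = 7065  → 175.7524
row 3: Σ corner-gray over 15 cells = 8522  → 211.9974
row 4: Σ corner-gray over 15 cells = 8391  → 208.7386
row 5: Σ corner-gray over 15 cells = 7691  → 191.3251
row 6: Σ corner-gray over 15 cells = 8507  → 211.6243
row 7: Σ corner-gray over 15 cells = 7299  → 181.5735
Σ rows: total corner-gray = 59713  → 1485.4498 mm³

1485.450


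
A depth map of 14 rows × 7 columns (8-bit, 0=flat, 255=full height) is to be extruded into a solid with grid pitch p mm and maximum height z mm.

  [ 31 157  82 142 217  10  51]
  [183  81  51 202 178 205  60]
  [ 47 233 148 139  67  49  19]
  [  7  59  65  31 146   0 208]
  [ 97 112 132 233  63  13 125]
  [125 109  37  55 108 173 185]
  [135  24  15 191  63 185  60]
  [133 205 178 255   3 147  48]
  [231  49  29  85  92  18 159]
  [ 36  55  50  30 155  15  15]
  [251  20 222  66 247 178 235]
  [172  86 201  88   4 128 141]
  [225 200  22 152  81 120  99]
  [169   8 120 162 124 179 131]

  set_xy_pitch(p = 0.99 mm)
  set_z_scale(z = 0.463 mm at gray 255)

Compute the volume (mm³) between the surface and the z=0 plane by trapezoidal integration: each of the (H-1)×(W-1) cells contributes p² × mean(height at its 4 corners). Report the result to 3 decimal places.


height_mm = gray/255 × 0.463; cell vol = 0.99² × mean(4 corners)
unit = 0.99² × 0.463 / (4×255) = 0.000444889 mm³ per gray-sum
row 0: Σ corner-gray over 6 cells = 2975  → 1.3235
row 1: Σ corner-gray over 6 cells = 3015  → 1.3413
row 2: Σ corner-gray over 6 cells = 2155  → 0.9587
row 3: Σ corner-gray over 6 cells = 2145  → 0.9543
row 4: Σ corner-gray over 6 cells = 2602  → 1.1576
row 5: Σ corner-gray over 6 cells = 2425  → 1.0789
row 6: Σ corner-gray over 6 cells = 2908  → 1.2937
row 7: Σ corner-gray over 6 cells = 2693  → 1.1981
row 8: Σ corner-gray over 6 cells = 1597  → 0.7105
row 9: Σ corner-gray over 6 cells = 2613  → 1.1625
row 10: Σ corner-gray over 6 cells = 3279  → 1.4588
row 11: Σ corner-gray over 6 cells = 2801  → 1.2461
row 12: Σ corner-gray over 6 cells = 2960  → 1.3169
Σ rows: total corner-gray = 34168  → 15.2010 mm³

15.201


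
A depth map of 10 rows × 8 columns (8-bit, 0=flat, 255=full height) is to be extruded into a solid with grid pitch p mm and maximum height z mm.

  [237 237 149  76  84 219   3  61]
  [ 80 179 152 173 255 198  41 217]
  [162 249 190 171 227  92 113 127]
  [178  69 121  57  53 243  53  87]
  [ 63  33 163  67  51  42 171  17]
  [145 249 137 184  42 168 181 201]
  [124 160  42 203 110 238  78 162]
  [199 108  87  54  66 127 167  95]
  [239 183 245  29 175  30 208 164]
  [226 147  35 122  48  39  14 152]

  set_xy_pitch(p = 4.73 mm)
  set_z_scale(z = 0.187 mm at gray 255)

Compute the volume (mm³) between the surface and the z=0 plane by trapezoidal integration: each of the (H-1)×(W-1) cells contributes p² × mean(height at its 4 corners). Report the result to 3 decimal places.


136.496

height_mm = gray/255 × 0.187; cell vol = 4.73² × mean(4 corners)
unit = 4.73² × 0.187 / (4×255) = 0.0041017 mm³ per gray-sum
row 0: Σ corner-gray over 7 cells = 4127  → 16.9277
row 1: Σ corner-gray over 7 cells = 4666  → 19.1385
row 2: Σ corner-gray over 7 cells = 3830  → 15.7095
row 3: Σ corner-gray over 7 cells = 2591  → 10.6275
row 4: Σ corner-gray over 7 cells = 3402  → 13.9540
row 5: Σ corner-gray over 7 cells = 4216  → 17.2928
row 6: Σ corner-gray over 7 cells = 3460  → 14.1919
row 7: Σ corner-gray over 7 cells = 3655  → 14.9917
row 8: Σ corner-gray over 7 cells = 3331  → 13.6628
Σ rows: total corner-gray = 33278  → 136.4963 mm³


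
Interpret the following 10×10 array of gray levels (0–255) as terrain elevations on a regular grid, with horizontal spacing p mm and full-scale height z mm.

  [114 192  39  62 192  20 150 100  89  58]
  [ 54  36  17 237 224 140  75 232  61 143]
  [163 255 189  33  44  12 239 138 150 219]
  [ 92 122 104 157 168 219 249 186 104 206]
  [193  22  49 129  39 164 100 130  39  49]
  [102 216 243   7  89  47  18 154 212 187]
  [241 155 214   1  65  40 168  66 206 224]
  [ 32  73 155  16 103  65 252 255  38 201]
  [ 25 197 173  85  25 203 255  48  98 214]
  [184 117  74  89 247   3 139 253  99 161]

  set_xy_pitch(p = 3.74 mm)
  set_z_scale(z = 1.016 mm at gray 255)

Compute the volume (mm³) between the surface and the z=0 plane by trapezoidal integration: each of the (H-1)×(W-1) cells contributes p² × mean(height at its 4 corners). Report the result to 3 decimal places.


570.644

height_mm = gray/255 × 1.016; cell vol = 3.74² × mean(4 corners)
unit = 3.74² × 1.016 / (4×255) = 0.0139327 mm³ per gray-sum
row 0: Σ corner-gray over 9 cells = 4101  → 57.1382
row 1: Σ corner-gray over 9 cells = 4743  → 66.0830
row 2: Σ corner-gray over 9 cells = 5418  → 75.4876
row 3: Σ corner-gray over 9 cells = 4502  → 62.7252
row 4: Σ corner-gray over 9 cells = 3847  → 53.5993
row 5: Σ corner-gray over 9 cells = 4556  → 63.4776
row 6: Σ corner-gray over 9 cells = 4442  → 61.8893
row 7: Σ corner-gray over 9 cells = 4554  → 63.4497
row 8: Σ corner-gray over 9 cells = 4794  → 66.7936
Σ rows: total corner-gray = 40957  → 570.6435 mm³


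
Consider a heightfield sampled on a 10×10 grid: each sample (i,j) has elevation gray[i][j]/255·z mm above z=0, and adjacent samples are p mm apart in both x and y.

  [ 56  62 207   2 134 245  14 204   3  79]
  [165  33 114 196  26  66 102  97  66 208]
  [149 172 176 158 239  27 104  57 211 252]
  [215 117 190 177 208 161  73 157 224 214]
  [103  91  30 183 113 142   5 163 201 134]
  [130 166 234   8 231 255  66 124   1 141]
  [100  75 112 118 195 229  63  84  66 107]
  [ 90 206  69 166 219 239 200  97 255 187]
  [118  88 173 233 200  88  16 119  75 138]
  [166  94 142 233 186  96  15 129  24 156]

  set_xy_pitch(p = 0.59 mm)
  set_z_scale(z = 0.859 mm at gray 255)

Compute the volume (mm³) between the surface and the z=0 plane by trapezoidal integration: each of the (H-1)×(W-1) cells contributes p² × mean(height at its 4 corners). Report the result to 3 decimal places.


height_mm = gray/255 × 0.859; cell vol = 0.59² × mean(4 corners)
unit = 0.59² × 0.859 / (4×255) = 0.000293155 mm³ per gray-sum
row 0: Σ corner-gray over 9 cells = 3650  → 1.0700
row 1: Σ corner-gray over 9 cells = 4462  → 1.3081
row 2: Σ corner-gray over 9 cells = 5732  → 1.6804
row 3: Σ corner-gray over 9 cells = 5136  → 1.5056
row 4: Σ corner-gray over 9 cells = 4534  → 1.3292
row 5: Σ corner-gray over 9 cells = 4532  → 1.3286
row 6: Σ corner-gray over 9 cells = 5270  → 1.5449
row 7: Σ corner-gray over 9 cells = 5419  → 1.5886
row 8: Σ corner-gray over 9 cells = 4400  → 1.2899
Σ rows: total corner-gray = 43135  → 12.6452 mm³

12.645


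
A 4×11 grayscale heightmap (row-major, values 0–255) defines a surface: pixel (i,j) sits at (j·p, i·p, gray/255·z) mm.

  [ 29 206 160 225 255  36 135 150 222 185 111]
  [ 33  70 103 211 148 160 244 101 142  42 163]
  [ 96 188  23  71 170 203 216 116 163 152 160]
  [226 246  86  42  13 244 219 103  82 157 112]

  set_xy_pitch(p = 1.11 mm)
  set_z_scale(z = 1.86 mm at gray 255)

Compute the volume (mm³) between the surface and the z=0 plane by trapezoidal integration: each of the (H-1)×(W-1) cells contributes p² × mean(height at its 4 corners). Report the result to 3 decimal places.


38.209

height_mm = gray/255 × 1.86; cell vol = 1.11² × mean(4 corners)
unit = 1.11² × 1.86 / (4×255) = 0.00224677 mm³ per gray-sum
row 0: Σ corner-gray over 10 cells = 5926  → 13.3144
row 1: Σ corner-gray over 10 cells = 5498  → 12.3527
row 2: Σ corner-gray over 10 cells = 5582  → 12.5415
Σ rows: total corner-gray = 17006  → 38.2086 mm³


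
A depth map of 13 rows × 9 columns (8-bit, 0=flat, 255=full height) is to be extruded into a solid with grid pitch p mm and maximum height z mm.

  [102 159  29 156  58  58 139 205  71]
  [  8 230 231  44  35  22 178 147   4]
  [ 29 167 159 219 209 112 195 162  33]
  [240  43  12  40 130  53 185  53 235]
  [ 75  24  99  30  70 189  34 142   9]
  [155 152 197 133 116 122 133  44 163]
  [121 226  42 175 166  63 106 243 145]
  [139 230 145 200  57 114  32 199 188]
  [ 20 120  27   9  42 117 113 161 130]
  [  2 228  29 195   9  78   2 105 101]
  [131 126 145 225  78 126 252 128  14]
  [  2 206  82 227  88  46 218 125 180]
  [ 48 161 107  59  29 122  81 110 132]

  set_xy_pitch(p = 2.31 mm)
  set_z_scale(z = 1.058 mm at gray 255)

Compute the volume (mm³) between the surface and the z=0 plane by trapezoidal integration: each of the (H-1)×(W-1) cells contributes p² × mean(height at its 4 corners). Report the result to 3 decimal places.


height_mm = gray/255 × 1.058; cell vol = 2.31² × mean(4 corners)
unit = 2.31² × 1.058 / (4×255) = 0.0055349 mm³ per gray-sum
row 0: Σ corner-gray over 8 cells = 3567  → 19.7430
row 1: Σ corner-gray over 8 cells = 4294  → 23.7668
row 2: Σ corner-gray over 8 cells = 4015  → 22.2226
row 3: Σ corner-gray over 8 cells = 2767  → 15.3151
row 4: Σ corner-gray over 8 cells = 3372  → 18.6637
row 5: Σ corner-gray over 8 cells = 4420  → 24.4642
row 6: Σ corner-gray over 8 cells = 4589  → 25.3996
row 7: Σ corner-gray over 8 cells = 3609  → 19.9754
row 8: Σ corner-gray over 8 cells = 2723  → 15.0715
row 9: Σ corner-gray over 8 cells = 3700  → 20.4791
row 10: Σ corner-gray over 8 cells = 4471  → 24.7465
row 11: Σ corner-gray over 8 cells = 3684  → 20.3906
Σ rows: total corner-gray = 45211  → 250.2382 mm³

250.238


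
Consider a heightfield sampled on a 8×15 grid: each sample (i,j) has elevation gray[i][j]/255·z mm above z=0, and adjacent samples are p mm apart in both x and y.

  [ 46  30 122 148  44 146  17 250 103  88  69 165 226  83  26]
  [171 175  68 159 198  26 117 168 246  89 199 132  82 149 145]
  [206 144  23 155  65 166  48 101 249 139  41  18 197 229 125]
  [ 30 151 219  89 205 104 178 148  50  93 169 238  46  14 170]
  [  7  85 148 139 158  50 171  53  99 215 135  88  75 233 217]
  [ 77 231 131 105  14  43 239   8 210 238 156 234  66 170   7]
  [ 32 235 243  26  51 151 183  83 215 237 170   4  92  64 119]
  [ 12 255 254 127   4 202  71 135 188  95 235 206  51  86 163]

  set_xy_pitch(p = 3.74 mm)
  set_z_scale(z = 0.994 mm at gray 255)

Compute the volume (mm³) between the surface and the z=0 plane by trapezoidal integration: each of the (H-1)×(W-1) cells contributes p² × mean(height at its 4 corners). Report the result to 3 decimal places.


695.170

height_mm = gray/255 × 0.994; cell vol = 3.74² × mean(4 corners)
unit = 3.74² × 0.994 / (4×255) = 0.0136311 mm³ per gray-sum
row 0: Σ corner-gray over 14 cells = 6986  → 95.2265
row 1: Σ corner-gray over 14 cells = 7413  → 101.0470
row 2: Σ corner-gray over 14 cells = 7089  → 96.6305
row 3: Σ corner-gray over 14 cells = 7130  → 97.1894
row 4: Σ corner-gray over 14 cells = 7296  → 99.4522
row 5: Σ corner-gray over 14 cells = 7433  → 101.3196
row 6: Σ corner-gray over 14 cells = 7652  → 104.3048
Σ rows: total corner-gray = 50999  → 695.1701 mm³


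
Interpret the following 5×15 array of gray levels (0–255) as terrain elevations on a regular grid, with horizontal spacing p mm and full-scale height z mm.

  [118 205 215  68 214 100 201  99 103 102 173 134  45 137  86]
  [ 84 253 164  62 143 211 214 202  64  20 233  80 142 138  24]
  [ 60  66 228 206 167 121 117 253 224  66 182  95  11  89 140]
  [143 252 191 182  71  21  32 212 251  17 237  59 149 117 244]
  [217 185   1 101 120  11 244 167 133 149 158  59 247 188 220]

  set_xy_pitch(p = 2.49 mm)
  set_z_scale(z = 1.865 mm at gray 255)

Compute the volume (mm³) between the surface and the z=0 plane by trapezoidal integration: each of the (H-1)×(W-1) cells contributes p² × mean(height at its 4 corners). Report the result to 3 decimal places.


355.024

height_mm = gray/255 × 1.865; cell vol = 2.49² × mean(4 corners)
unit = 2.49² × 1.865 / (4×255) = 0.0113365 mm³ per gray-sum
row 0: Σ corner-gray over 14 cells = 7756  → 87.9256
row 1: Σ corner-gray over 14 cells = 7810  → 88.5377
row 2: Σ corner-gray over 14 cells = 7819  → 88.6398
row 3: Σ corner-gray over 14 cells = 7932  → 89.9208
Σ rows: total corner-gray = 31317  → 355.0238 mm³


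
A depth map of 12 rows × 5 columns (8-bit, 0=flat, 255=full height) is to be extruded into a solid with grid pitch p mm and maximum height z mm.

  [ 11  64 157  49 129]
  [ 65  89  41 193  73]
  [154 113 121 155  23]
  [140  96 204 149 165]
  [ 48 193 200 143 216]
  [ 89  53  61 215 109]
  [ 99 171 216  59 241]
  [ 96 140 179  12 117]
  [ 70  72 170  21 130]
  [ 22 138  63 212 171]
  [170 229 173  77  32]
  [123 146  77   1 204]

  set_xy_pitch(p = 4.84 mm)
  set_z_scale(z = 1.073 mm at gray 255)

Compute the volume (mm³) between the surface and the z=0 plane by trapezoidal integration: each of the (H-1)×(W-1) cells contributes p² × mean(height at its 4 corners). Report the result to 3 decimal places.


535.907

height_mm = gray/255 × 1.073; cell vol = 4.84² × mean(4 corners)
unit = 4.84² × 1.073 / (4×255) = 0.0246428 mm³ per gray-sum
row 0: Σ corner-gray over 4 cells = 1464  → 36.0771
row 1: Σ corner-gray over 4 cells = 1739  → 42.8539
row 2: Σ corner-gray over 4 cells = 2158  → 53.1792
row 3: Σ corner-gray over 4 cells = 2539  → 62.5681
row 4: Σ corner-gray over 4 cells = 2192  → 54.0170
row 5: Σ corner-gray over 4 cells = 2088  → 51.4542
row 6: Σ corner-gray over 4 cells = 2107  → 51.9224
row 7: Σ corner-gray over 4 cells = 1601  → 39.4531
row 8: Σ corner-gray over 4 cells = 1745  → 43.0017
row 9: Σ corner-gray over 4 cells = 2179  → 53.6967
row 10: Σ corner-gray over 4 cells = 1935  → 47.6838
Σ rows: total corner-gray = 21747  → 535.9072 mm³


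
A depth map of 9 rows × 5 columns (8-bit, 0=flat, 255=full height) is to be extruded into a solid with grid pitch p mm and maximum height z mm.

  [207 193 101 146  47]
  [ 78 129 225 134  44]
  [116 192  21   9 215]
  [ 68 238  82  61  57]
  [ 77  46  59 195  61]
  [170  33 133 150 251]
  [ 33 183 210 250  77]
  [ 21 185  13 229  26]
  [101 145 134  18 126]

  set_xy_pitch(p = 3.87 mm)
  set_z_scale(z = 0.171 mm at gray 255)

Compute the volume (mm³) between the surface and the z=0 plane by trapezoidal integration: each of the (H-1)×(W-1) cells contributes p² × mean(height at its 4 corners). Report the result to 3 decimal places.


39.297

height_mm = gray/255 × 0.171; cell vol = 3.87² × mean(4 corners)
unit = 3.87² × 0.171 / (4×255) = 0.00251083 mm³ per gray-sum
row 0: Σ corner-gray over 4 cells = 2232  → 5.6042
row 1: Σ corner-gray over 4 cells = 1873  → 4.7028
row 2: Σ corner-gray over 4 cells = 1662  → 4.1730
row 3: Σ corner-gray over 4 cells = 1625  → 4.0801
row 4: Σ corner-gray over 4 cells = 1791  → 4.4969
row 5: Σ corner-gray over 4 cells = 2449  → 6.1490
row 6: Σ corner-gray over 4 cells = 2297  → 5.7674
row 7: Σ corner-gray over 4 cells = 1722  → 4.3237
Σ rows: total corner-gray = 15651  → 39.2971 mm³


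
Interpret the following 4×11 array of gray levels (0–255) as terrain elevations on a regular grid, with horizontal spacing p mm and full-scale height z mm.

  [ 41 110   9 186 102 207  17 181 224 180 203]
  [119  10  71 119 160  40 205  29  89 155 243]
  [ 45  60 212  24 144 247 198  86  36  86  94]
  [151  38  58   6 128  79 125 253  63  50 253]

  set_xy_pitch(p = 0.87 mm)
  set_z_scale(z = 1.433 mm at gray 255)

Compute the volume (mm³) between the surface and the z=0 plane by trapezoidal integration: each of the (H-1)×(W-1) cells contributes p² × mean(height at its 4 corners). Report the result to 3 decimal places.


height_mm = gray/255 × 1.433; cell vol = 0.87² × mean(4 corners)
unit = 0.87² × 1.433 / (4×255) = 0.00106337 mm³ per gray-sum
row 0: Σ corner-gray over 10 cells = 4794  → 5.0978
row 1: Σ corner-gray over 10 cells = 4443  → 4.7246
row 2: Σ corner-gray over 10 cells = 4329  → 4.6033
Σ rows: total corner-gray = 13566  → 14.4257 mm³

14.426


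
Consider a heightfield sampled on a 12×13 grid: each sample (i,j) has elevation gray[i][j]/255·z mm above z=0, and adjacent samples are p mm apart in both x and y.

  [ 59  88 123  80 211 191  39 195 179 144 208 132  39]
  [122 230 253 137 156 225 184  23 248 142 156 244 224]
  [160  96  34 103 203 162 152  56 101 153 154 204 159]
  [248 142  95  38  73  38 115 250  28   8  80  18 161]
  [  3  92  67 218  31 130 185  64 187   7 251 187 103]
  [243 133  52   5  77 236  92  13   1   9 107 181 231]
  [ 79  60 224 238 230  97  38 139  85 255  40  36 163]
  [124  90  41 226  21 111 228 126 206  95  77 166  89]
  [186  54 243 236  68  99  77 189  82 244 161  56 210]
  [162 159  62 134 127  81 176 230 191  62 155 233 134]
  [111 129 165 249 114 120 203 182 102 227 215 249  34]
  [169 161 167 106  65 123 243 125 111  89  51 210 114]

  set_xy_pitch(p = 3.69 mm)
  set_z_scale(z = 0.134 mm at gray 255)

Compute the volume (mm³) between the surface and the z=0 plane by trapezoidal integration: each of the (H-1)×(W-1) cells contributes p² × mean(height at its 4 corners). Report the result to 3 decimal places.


126.057

height_mm = gray/255 × 0.134; cell vol = 3.69² × mean(4 corners)
unit = 3.69² × 0.134 / (4×255) = 0.00178878 mm³ per gray-sum
row 0: Σ corner-gray over 12 cells = 7620  → 13.6305
row 1: Σ corner-gray over 12 cells = 7497  → 13.4105
row 2: Σ corner-gray over 12 cells = 5334  → 9.5414
row 3: Σ corner-gray over 12 cells = 5123  → 9.1639
row 4: Σ corner-gray over 12 cells = 5230  → 9.3553
row 5: Σ corner-gray over 12 cells = 5412  → 9.6809
row 6: Σ corner-gray over 12 cells = 6113  → 10.9348
row 7: Σ corner-gray over 12 cells = 6401  → 11.4500
row 8: Σ corner-gray over 12 cells = 6930  → 12.3963
row 9: Σ corner-gray over 12 cells = 7571  → 13.5429
row 10: Σ corner-gray over 12 cells = 7240  → 12.9508
Σ rows: total corner-gray = 70471  → 126.0572 mm³


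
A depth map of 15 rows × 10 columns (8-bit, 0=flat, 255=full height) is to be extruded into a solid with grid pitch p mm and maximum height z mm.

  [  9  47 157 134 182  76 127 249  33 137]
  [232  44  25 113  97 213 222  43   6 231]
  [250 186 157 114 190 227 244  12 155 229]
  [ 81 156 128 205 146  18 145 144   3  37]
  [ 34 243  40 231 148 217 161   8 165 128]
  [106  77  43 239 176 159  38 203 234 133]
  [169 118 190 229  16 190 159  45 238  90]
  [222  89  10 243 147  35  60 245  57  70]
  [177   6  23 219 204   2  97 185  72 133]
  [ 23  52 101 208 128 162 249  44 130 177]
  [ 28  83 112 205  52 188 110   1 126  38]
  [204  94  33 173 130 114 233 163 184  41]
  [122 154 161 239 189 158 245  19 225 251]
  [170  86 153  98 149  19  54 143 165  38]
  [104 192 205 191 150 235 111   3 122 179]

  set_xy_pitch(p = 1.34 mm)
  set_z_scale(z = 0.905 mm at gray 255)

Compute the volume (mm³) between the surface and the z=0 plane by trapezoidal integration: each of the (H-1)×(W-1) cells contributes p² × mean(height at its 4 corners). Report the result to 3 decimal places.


105.194

height_mm = gray/255 × 0.905; cell vol = 1.34² × mean(4 corners)
unit = 1.34² × 0.905 / (4×255) = 0.00159315 mm³ per gray-sum
row 0: Σ corner-gray over 9 cells = 4145  → 6.6036
row 1: Σ corner-gray over 9 cells = 5038  → 8.0263
row 2: Σ corner-gray over 9 cells = 5057  → 8.0566
row 3: Σ corner-gray over 9 cells = 4596  → 7.3221
row 4: Σ corner-gray over 9 cells = 5165  → 8.2286
row 5: Σ corner-gray over 9 cells = 5206  → 8.2940
row 6: Σ corner-gray over 9 cells = 4693  → 7.4767
row 7: Σ corner-gray over 9 cells = 3990  → 6.3567
row 8: Σ corner-gray over 9 cells = 4274  → 6.8091
row 9: Σ corner-gray over 9 cells = 4168  → 6.6403
row 10: Σ corner-gray over 9 cells = 4313  → 6.8713
row 11: Σ corner-gray over 9 cells = 5646  → 8.9950
row 12: Σ corner-gray over 9 cells = 5095  → 8.1171
row 13: Σ corner-gray over 9 cells = 4643  → 7.3970
Σ rows: total corner-gray = 66029  → 105.1944 mm³


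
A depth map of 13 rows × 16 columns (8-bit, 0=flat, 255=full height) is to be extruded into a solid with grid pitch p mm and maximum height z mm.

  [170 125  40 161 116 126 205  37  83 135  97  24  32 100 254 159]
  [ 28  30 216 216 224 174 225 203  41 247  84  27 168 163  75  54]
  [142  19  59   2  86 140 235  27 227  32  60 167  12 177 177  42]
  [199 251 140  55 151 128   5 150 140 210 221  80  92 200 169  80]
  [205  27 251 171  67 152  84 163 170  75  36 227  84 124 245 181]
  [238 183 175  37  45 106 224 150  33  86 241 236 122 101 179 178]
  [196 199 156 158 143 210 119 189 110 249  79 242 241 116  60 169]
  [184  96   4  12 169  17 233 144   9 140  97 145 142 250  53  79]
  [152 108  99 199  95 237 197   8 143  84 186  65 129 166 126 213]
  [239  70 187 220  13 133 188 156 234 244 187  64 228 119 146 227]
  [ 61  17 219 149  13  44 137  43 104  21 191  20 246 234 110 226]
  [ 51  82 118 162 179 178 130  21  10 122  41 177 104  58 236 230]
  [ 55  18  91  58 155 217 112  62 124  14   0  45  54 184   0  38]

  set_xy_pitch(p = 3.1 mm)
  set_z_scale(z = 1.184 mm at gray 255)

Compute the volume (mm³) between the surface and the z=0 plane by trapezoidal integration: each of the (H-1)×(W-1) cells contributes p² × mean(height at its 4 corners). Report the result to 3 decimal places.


height_mm = gray/255 × 1.184; cell vol = 3.1² × mean(4 corners)
unit = 3.1² × 1.184 / (4×255) = 0.0111551 mm³ per gray-sum
row 0: Σ corner-gray over 15 cells = 7667  → 85.5264
row 1: Σ corner-gray over 15 cells = 7292  → 81.3433
row 2: Σ corner-gray over 15 cells = 7287  → 81.2875
row 3: Σ corner-gray over 15 cells = 8401  → 93.7143
row 4: Σ corner-gray over 15 cells = 8390  → 93.5916
row 5: Σ corner-gray over 15 cells = 9159  → 102.1699
row 6: Σ corner-gray over 15 cells = 8192  → 91.3829
row 7: Σ corner-gray over 15 cells = 7334  → 81.8118
row 8: Σ corner-gray over 15 cells = 8893  → 99.2026
row 9: Σ corner-gray over 15 cells = 8227  → 91.7733
row 10: Σ corner-gray over 15 cells = 6900  → 76.9704
row 11: Σ corner-gray over 15 cells = 5878  → 65.5699
Σ rows: total corner-gray = 93620  → 1044.3439 mm³

1044.344


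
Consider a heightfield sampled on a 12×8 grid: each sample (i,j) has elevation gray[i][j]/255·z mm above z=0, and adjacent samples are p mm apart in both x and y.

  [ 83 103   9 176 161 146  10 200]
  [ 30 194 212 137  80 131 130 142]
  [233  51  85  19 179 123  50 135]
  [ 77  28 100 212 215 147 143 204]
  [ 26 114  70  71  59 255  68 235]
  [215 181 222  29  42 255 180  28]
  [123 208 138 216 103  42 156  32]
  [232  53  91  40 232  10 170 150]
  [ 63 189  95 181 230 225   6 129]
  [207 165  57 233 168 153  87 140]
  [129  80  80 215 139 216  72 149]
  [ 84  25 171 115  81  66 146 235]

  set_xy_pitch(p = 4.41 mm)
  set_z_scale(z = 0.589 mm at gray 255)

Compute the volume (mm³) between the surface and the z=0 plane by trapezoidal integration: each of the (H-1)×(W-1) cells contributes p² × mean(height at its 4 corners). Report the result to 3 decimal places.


height_mm = gray/255 × 0.589; cell vol = 4.41² × mean(4 corners)
unit = 4.41² × 0.589 / (4×255) = 0.0112303 mm³ per gray-sum
row 0: Σ corner-gray over 7 cells = 3433  → 38.5537
row 1: Σ corner-gray over 7 cells = 3322  → 37.3071
row 2: Σ corner-gray over 7 cells = 3353  → 37.6553
row 3: Σ corner-gray over 7 cells = 3506  → 39.3735
row 4: Σ corner-gray over 7 cells = 3596  → 40.3842
row 5: Σ corner-gray over 7 cells = 3942  → 44.2699
row 6: Σ corner-gray over 7 cells = 3455  → 38.8008
row 7: Σ corner-gray over 7 cells = 3618  → 40.6313
row 8: Σ corner-gray over 7 cells = 4117  → 46.2352
row 9: Σ corner-gray over 7 cells = 3955  → 44.4159
row 10: Σ corner-gray over 7 cells = 3409  → 38.2842
Σ rows: total corner-gray = 39706  → 445.9113 mm³

445.911


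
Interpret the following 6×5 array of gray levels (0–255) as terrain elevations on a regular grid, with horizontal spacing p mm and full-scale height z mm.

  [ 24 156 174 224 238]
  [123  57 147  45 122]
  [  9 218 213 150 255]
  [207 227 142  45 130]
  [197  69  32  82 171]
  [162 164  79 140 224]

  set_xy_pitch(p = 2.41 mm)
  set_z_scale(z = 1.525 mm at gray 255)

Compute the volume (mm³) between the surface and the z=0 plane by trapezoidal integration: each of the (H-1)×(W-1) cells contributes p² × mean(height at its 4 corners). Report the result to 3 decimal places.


92.551

height_mm = gray/255 × 1.525; cell vol = 2.41² × mean(4 corners)
unit = 2.41² × 1.525 / (4×255) = 0.00868368 mm³ per gray-sum
row 0: Σ corner-gray over 4 cells = 2113  → 18.3486
row 1: Σ corner-gray over 4 cells = 2169  → 18.8349
row 2: Σ corner-gray over 4 cells = 2591  → 22.4994
row 3: Σ corner-gray over 4 cells = 1899  → 16.4903
row 4: Σ corner-gray over 4 cells = 1886  → 16.3774
Σ rows: total corner-gray = 10658  → 92.5506 mm³


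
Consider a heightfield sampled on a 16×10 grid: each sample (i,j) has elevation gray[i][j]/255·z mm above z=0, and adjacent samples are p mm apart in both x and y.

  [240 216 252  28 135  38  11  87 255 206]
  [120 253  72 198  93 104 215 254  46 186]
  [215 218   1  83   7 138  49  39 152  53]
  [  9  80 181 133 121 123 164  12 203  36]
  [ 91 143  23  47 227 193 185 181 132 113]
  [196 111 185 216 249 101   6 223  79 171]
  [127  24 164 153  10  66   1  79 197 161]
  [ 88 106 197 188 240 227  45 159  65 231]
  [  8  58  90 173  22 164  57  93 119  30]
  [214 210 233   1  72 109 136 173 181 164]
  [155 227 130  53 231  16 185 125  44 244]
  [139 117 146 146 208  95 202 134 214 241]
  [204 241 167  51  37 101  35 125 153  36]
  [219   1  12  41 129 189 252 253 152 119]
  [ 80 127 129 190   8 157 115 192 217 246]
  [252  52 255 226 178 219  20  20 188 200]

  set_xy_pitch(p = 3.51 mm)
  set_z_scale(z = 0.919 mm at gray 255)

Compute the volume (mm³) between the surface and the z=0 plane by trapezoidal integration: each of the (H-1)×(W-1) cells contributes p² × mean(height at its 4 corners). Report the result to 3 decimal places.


height_mm = gray/255 × 0.919; cell vol = 3.51² × mean(4 corners)
unit = 3.51² × 0.919 / (4×255) = 0.0111002 mm³ per gray-sum
row 0: Σ corner-gray over 9 cells = 5266  → 58.4535
row 1: Σ corner-gray over 9 cells = 4418  → 49.0405
row 2: Σ corner-gray over 9 cells = 3721  → 41.3037
row 3: Σ corner-gray over 9 cells = 4545  → 50.4503
row 4: Σ corner-gray over 9 cells = 5173  → 57.4212
row 5: Σ corner-gray over 9 cells = 4383  → 48.6520
row 6: Σ corner-gray over 9 cells = 4449  → 49.3846
row 7: Σ corner-gray over 9 cells = 4363  → 48.4300
row 8: Σ corner-gray over 9 cells = 4198  → 46.5985
row 9: Σ corner-gray over 9 cells = 5029  → 55.8227
row 10: Σ corner-gray over 9 cells = 5325  → 59.1084
row 11: Σ corner-gray over 9 cells = 4964  → 55.1012
row 12: Σ corner-gray over 9 cells = 4456  → 49.4624
row 13: Σ corner-gray over 9 cells = 4992  → 55.4120
row 14: Σ corner-gray over 9 cells = 5364  → 59.5413
Σ rows: total corner-gray = 70646  → 784.1825 mm³

784.183


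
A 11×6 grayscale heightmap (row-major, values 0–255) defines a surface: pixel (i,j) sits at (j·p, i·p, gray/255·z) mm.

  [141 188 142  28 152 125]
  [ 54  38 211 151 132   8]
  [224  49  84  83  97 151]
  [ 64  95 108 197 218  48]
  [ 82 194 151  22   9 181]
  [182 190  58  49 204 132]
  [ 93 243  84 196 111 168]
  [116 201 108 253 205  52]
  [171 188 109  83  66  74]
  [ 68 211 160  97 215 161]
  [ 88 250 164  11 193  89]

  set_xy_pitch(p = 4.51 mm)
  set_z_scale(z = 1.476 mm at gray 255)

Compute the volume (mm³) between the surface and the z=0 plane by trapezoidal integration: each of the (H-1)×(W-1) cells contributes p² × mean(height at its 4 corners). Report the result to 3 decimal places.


772.242

height_mm = gray/255 × 1.476; cell vol = 4.51² × mean(4 corners)
unit = 4.51² × 1.476 / (4×255) = 0.0294333 mm³ per gray-sum
row 0: Σ corner-gray over 5 cells = 2412  → 70.9932
row 1: Σ corner-gray over 5 cells = 2127  → 62.6047
row 2: Σ corner-gray over 5 cells = 2349  → 69.1389
row 3: Σ corner-gray over 5 cells = 2363  → 69.5509
row 4: Σ corner-gray over 5 cells = 2331  → 68.6091
row 5: Σ corner-gray over 5 cells = 2845  → 83.7378
row 6: Σ corner-gray over 5 cells = 3231  → 95.0991
row 7: Σ corner-gray over 5 cells = 2839  → 83.5612
row 8: Σ corner-gray over 5 cells = 2732  → 80.4118
row 9: Σ corner-gray over 5 cells = 3008  → 88.5354
Σ rows: total corner-gray = 26237  → 772.2420 mm³
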